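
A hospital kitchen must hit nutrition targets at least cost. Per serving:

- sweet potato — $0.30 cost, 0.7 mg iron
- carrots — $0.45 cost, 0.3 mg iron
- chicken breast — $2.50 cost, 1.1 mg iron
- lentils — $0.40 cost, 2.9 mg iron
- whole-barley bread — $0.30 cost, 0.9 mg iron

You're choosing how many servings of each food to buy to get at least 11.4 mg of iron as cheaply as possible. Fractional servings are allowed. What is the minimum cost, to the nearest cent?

Cost per mg of iron: lentils $0.1379, whole-barley bread $0.3333, sweet potato $0.4286, carrots $1.5000, chicken breast $2.2727.
With no serving limits, use only lentils: 11.4 mg / 2.9 mg = 3.931 servings × $0.40 = $1.57.

$1.57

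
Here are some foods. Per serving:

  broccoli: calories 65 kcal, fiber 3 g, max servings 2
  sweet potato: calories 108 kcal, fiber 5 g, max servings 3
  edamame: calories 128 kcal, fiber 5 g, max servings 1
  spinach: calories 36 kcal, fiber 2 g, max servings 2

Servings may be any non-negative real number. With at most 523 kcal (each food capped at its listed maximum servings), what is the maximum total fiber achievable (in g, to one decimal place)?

Fiber per kcal: spinach 0.05556, sweet potato 0.0463, broccoli 0.04615, edamame 0.03906.
Take 2 servings of spinach: uses 72 kcal, +4.0 g fiber (running total 4.0 g).
Take 3 servings of sweet potato: uses 324 kcal, +15.0 g fiber (running total 19.0 g).
Take 1.954 servings of broccoli: uses 127 kcal, +5.9 g fiber (running total 24.9 g).
Greedy by best ratio exhausts the calories allowance optimally: 24.9 g.

24.9 g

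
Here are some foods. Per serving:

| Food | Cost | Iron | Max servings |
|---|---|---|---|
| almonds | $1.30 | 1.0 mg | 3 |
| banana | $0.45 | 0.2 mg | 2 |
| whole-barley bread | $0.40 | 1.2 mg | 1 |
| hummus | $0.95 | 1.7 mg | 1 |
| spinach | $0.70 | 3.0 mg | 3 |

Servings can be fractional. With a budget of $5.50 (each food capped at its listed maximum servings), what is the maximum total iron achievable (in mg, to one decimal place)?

13.5 mg

Iron per dollar: spinach 4.286, whole-barley bread 3, hummus 1.789, almonds 0.7692, banana 0.4444.
Take 3 servings of spinach: spends $2.10, +9.0 mg iron (running total 9.0 mg).
Take 1 serving of whole-barley bread: spends $0.40, +1.2 mg iron (running total 10.2 mg).
Take 1 serving of hummus: spends $0.95, +1.7 mg iron (running total 11.9 mg).
Take 1.577 servings of almonds: spends $2.05, +1.6 mg iron (running total 13.5 mg).
Greedy by best ratio exhausts the cost allowance optimally: 13.5 mg.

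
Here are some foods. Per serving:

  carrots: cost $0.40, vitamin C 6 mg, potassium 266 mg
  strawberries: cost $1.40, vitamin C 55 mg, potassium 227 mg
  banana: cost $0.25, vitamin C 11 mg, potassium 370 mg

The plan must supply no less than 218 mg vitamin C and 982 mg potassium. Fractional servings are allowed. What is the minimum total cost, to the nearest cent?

Compare the cost at each extreme point of the feasible region.
carrots only: max(218/6, 982/266) = 36.33 servings → $14.53.
strawberries only: max(218/55, 982/227) = 4.326 servings → $6.06.
banana only: max(218/11, 982/370) = 19.82 servings → $4.95.
carrots + strawberries with both tight: 0.341 servings and 3.926 servings → $5.63.
carrots + banana: intersection lies outside the first quadrant.
strawberries + banana with both tight: 3.913 servings and 0.2534 servings → $5.54.
The minimum over all feasible corners is $4.95.

$4.95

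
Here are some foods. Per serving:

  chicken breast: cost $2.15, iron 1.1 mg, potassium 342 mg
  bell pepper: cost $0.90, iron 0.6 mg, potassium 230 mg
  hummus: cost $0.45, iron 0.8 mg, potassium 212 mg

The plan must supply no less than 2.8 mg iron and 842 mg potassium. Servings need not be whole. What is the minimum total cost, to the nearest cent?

$1.79

At the optimum either one food covers both requirements or two foods hit both targets exactly; no other combination can be cheaper.
chicken breast only: max(2.8/1.1, 842/342) = 2.545 servings → $5.47.
bell pepper only: max(2.8/0.6, 842/230) = 4.667 servings → $4.20.
hummus only: max(2.8/0.8, 842/212) = 3.972 servings → $1.79.
chicken breast + bell pepper with both targets exact would need a negative amount; discard.
chicken breast + hummus with both tight: 1.98 servings and 0.7772 servings → $4.61.
bell pepper + hummus with both tight: 1.408 servings and 2.444 servings → $2.37.
Cheapest feasible corner: $1.79.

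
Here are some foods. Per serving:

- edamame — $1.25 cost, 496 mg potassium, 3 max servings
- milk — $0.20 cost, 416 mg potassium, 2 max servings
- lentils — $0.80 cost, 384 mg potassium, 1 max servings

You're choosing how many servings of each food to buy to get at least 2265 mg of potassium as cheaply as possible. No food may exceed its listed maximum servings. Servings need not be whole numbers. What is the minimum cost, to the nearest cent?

$3.84

Cost per mg of potassium: milk $0.0005, lentils $0.0021, edamame $0.0025.
Take 2 servings of milk: +832.0 mg potassium for $0.40 (total $0.40, still need 1433.0 mg).
Take 1 serving of lentils: +384.0 mg potassium for $0.80 (total $1.20, still need 1049.0 mg).
Take 2.115 servings of edamame: +1049.0 mg potassium for $2.64 (total $3.84, still need 0.0 mg).
Greedy by cheapest-per-mg is optimal for a single linear constraint, so the minimum cost is $3.84.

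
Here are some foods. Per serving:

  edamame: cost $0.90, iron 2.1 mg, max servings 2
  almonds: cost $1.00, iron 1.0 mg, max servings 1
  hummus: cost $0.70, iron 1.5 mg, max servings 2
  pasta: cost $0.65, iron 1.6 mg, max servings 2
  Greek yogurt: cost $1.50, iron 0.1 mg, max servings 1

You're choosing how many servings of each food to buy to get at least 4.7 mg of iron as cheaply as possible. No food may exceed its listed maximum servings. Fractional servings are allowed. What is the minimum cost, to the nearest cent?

$1.94

Cost per mg of iron: pasta $0.4062, edamame $0.4286, hummus $0.4667, almonds $1.0000, Greek yogurt $15.0000.
Take 2 servings of pasta: +3.2 mg iron for $1.30 (total $1.30, still need 1.5 mg).
Take 0.7143 servings of edamame: +1.5 mg iron for $0.64 (total $1.94, still need 0.0 mg).
Filling from the cheapest source first is optimal under one linear minimum: $1.94.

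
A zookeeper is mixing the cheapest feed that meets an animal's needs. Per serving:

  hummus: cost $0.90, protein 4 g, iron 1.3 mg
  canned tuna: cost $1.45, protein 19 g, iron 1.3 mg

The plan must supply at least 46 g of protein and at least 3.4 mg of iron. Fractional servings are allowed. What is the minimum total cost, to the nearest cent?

Compare the cost at each extreme point of the feasible region.
hummus only: max(46/4, 3.4/1.3) = 11.5 servings → $10.35.
canned tuna only: max(46/19, 3.4/1.3) = 2.615 servings → $3.79.
hummus + canned tuna with both tight: 0.2462 servings and 2.369 servings → $3.66.
So the least-cost plan costs $3.66.

$3.66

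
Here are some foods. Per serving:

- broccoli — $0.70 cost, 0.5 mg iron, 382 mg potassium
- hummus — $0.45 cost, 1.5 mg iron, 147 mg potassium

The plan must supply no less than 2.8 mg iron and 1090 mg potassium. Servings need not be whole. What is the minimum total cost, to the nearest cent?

Check every corner: each single food scaled to meet both minima, and each pair solved so both constraints bind.
broccoli only: max(2.8/0.5, 1090/382) = 5.6 servings → $3.92.
hummus only: max(2.8/1.5, 1090/147) = 7.415 servings → $3.34.
broccoli + hummus with both tight: 2.449 servings and 1.05 servings → $2.19.
So the least-cost plan costs $2.19.

$2.19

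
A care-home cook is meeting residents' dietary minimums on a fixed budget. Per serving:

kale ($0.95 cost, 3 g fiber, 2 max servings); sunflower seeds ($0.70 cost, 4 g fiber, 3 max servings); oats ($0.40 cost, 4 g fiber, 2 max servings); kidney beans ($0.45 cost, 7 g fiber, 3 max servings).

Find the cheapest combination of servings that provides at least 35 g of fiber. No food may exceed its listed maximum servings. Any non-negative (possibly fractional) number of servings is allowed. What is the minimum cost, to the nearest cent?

$3.20

Cost per g of fiber: kidney beans $0.0643, oats $0.1000, sunflower seeds $0.1750, kale $0.3167.
Take 3 servings of kidney beans: +21.0 g fiber for $1.35 (total $1.35, still need 14.0 g).
Take 2 servings of oats: +8.0 g fiber for $0.80 (total $2.15, still need 6.0 g).
Take 1.5 servings of sunflower seeds: +6.0 g fiber for $1.05 (total $3.20, still need 0.0 g).
Greedy by cheapest-per-g is optimal for a single linear constraint, so the minimum cost is $3.20.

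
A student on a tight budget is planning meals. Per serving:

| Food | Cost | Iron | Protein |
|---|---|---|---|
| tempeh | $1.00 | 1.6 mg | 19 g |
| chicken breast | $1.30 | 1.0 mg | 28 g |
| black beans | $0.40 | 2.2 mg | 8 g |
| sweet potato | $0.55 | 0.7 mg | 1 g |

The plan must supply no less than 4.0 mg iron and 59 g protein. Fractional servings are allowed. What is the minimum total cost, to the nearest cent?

$2.77

tempeh only: max(4.0/1.6, 59/19) = 3.105 servings → $3.11.
chicken breast only: max(4.0/1.0, 59/28) = 4 servings → $5.20.
black beans only: max(4.0/2.2, 59/8) = 7.375 servings → $2.95.
sweet potato only: max(4.0/0.7, 59/1) = 59 servings → $32.45.
tempeh + chicken breast with both tight: 2.054 servings and 0.7132 servings → $2.98.
tempeh + black beans: the both-tight solution has a negative serving — not a feasible corner.
tempeh + sweet potato with both targets exact would need a negative amount; discard.
chicken breast + black beans with both tight: 1.825 servings and 0.9888 servings → $2.77.
chicken breast + sweet potato with both tight: 2.005 servings and 2.849 servings → $4.17.
black beans + sweet potato: intersection lies outside the first quadrant.
So the least-cost plan costs $2.77.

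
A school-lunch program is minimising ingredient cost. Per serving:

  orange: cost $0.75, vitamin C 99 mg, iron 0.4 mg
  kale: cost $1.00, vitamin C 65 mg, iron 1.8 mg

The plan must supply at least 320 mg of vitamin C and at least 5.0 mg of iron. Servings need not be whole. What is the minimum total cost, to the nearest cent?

$3.65

Two binding constraints pin down two serving amounts, so the optimal mix uses at most two foods. The candidates are each food alone (scaled to the tighter of vitamin C/iron) and each pair with both constraints tight.
orange only: max(320/99, 5.0/0.4) = 12.5 servings → $9.38.
kale only: max(320/65, 5.0/1.8) = 4.923 servings → $4.92.
orange + kale with both tight: 1.649 servings and 2.411 servings → $3.65.
Cheapest feasible corner: $3.65.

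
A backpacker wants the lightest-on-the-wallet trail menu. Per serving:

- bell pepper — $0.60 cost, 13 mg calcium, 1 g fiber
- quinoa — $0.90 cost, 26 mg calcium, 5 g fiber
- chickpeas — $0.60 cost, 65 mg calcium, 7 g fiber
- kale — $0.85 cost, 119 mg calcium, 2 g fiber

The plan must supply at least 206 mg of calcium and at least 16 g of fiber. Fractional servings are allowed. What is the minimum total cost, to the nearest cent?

bell pepper only: max(206/13, 16/1) = 16 servings → $9.60.
quinoa only: max(206/26, 16/5) = 7.923 servings → $7.13.
chickpeas only: max(206/65, 16/7) = 3.169 servings → $1.90.
kale only: max(206/119, 16/2) = 8 servings → $6.80.
bell pepper + quinoa with both tight: 15.74 servings and 0.05128 servings → $9.49.
bell pepper + chickpeas with both tight: 15.46 servings and 0.07692 servings → $9.32.
bell pepper + kale: intersection lies outside the first quadrant.
quinoa + chickpeas: intersection lies outside the first quadrant.
quinoa + kale with both tight: 2.748 servings and 1.131 servings → $3.43.
chickpeas + kale with both tight: 2.122 servings and 0.5718 servings → $1.76.
Cheapest feasible corner: $1.76.

$1.76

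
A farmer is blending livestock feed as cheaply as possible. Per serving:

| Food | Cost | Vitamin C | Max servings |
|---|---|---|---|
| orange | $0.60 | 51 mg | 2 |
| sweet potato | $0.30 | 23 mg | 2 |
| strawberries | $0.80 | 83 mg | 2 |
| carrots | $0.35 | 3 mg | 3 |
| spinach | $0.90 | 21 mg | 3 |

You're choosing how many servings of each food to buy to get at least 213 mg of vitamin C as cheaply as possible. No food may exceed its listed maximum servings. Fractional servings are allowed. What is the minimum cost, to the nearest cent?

Cost per mg of vitamin C: strawberries $0.0096, orange $0.0118, sweet potato $0.0130, spinach $0.0429, carrots $0.1167.
Take 2 servings of strawberries: +166.0 mg vitamin C for $1.60 (total $1.60, still need 47.0 mg).
Take 0.9216 servings of orange: +47.0 mg vitamin C for $0.55 (total $2.15, still need 0.0 mg).
Filling from the cheapest source first is optimal under one linear minimum: $2.15.

$2.15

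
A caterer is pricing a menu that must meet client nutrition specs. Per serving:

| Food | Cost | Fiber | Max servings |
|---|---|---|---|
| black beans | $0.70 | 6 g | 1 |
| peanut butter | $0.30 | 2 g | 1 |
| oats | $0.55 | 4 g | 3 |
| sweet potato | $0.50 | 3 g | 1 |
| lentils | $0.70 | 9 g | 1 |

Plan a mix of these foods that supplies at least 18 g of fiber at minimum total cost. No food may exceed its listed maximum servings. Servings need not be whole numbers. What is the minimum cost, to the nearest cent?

$1.81

Cost per g of fiber: lentils $0.0778, black beans $0.1167, oats $0.1375, peanut butter $0.1500, sweet potato $0.1667.
Take 1 serving of lentils: +9.0 g fiber for $0.70 (total $0.70, still need 9.0 g).
Take 1 serving of black beans: +6.0 g fiber for $0.70 (total $1.40, still need 3.0 g).
Take 0.75 servings of oats: +3.0 g fiber for $0.41 (total $1.81, still need 0.0 g).
Filling from the cheapest source first is optimal under one linear minimum: $1.81.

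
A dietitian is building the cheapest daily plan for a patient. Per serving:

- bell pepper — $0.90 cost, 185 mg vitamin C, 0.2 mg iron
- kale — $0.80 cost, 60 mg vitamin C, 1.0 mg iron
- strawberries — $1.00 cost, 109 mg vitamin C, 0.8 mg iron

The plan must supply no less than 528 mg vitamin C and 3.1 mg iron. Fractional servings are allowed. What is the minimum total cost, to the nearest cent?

$3.94

bell pepper only: max(528/185, 3.1/0.2) = 15.5 servings → $13.95.
kale only: max(528/60, 3.1/1.0) = 8.8 servings → $7.04.
strawberries only: max(528/109, 3.1/0.8) = 4.844 servings → $4.84.
bell pepper + kale with both tight: 1.977 servings and 2.705 servings → $3.94.
bell pepper + strawberries with both tight: 0.6696 servings and 3.708 servings → $4.31.
kale + strawberries: intersection lies outside the first quadrant.
Cheapest feasible corner: $3.94.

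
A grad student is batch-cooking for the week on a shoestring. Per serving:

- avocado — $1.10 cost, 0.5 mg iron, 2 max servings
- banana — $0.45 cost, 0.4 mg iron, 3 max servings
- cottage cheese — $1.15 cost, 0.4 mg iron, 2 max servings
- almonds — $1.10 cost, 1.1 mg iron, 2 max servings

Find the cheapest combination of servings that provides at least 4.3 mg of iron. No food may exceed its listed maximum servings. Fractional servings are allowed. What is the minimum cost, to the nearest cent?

$5.53

Cost per mg of iron: almonds $1.0000, banana $1.1250, avocado $2.2000, cottage cheese $2.8750.
Take 2 servings of almonds: +2.2 mg iron for $2.20 (total $2.20, still need 2.1 mg).
Take 3 servings of banana: +1.2 mg iron for $1.35 (total $3.55, still need 0.9 mg).
Take 1.8 servings of avocado: +0.9 mg iron for $1.98 (total $5.53, still need 0.0 mg).
Greedy by cheapest-per-mg is optimal for a single linear constraint, so the minimum cost is $5.53.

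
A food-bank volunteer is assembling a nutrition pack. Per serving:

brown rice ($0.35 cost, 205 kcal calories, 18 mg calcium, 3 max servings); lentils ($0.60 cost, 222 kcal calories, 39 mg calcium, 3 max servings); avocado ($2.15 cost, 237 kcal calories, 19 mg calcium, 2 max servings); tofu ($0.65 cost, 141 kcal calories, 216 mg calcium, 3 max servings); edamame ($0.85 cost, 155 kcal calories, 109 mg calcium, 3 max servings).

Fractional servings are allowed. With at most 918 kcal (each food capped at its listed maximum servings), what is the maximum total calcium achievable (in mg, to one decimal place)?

Calcium per kcal: tofu 1.532, edamame 0.7032, lentils 0.1757, brown rice 0.0878, avocado 0.08017.
Take 3 servings of tofu: uses 423 kcal, +648.0 mg calcium (running total 648.0 mg).
Take 3 servings of edamame: uses 465 kcal, +327.0 mg calcium (running total 975.0 mg).
Take 0.1351 servings of lentils: uses 30 kcal, +5.3 mg calcium (running total 980.3 mg).
Filling greedily by calcium-per-kcal is optimal for one linear limit, giving 980.3 mg.

980.3 mg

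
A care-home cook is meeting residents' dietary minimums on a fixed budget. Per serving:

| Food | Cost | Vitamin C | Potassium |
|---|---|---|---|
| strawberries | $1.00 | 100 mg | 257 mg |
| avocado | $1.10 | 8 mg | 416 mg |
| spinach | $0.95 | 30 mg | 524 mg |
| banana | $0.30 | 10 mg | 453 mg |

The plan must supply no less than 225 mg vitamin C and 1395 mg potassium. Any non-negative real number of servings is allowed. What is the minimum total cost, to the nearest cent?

Compare the cost at each extreme point of the feasible region.
strawberries only: max(225/100, 1395/257) = 5.428 servings → $5.43.
avocado only: max(225/8, 1395/416) = 28.12 servings → $30.94.
spinach only: max(225/30, 1395/524) = 7.5 servings → $7.12.
banana only: max(225/10, 1395/453) = 22.5 servings → $6.75.
strawberries + avocado with both tight: 2.085 servings and 2.065 servings → $4.36.
strawberries + spinach with both tight: 1.702 servings and 1.828 servings → $3.44.
strawberries + banana with both tight: 2.059 servings and 1.911 servings → $2.63.
avocado + spinach: the both-tight solution has a negative serving — not a feasible corner.
avocado + banana: the both-tight solution has a negative serving — not a feasible corner.
spinach + banana: the both-tight solution has a negative serving — not a feasible corner.
The minimum over all feasible corners is $2.63.

$2.63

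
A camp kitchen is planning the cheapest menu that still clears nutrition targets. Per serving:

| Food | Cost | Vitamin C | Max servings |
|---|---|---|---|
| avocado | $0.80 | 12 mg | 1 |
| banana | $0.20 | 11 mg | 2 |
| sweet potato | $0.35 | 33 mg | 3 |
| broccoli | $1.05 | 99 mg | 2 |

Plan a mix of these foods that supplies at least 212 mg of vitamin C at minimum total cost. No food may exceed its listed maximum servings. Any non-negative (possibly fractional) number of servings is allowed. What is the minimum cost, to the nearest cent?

Cost per mg of vitamin C: sweet potato $0.0106, broccoli $0.0106, banana $0.0182, avocado $0.0667.
Take 3 servings of sweet potato: +99.0 mg vitamin C for $1.05 (total $1.05, still need 113.0 mg).
Take 1.141 servings of broccoli: +113.0 mg vitamin C for $1.20 (total $2.25, still need 0.0 mg).
Filling from the cheapest source first is optimal under one linear minimum: $2.25.

$2.25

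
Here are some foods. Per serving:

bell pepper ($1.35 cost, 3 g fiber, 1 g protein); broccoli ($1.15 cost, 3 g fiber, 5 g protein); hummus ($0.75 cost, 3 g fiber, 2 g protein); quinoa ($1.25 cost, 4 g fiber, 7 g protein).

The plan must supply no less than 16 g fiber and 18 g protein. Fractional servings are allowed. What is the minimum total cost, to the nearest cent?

Minimising a linear cost over {fiber ≥ 16, protein ≥ 18, servings ≥ 0} — the optimum is at a vertex, using one or two foods.
bell pepper only: max(16/3, 18/1) = 18 servings → $24.30.
broccoli only: max(16/3, 18/5) = 5.333 servings → $6.13.
hummus only: max(16/3, 18/2) = 9 servings → $6.75.
quinoa only: max(16/4, 18/7) = 4 servings → $5.00.
bell pepper + broccoli with both tight: 2.167 servings and 3.167 servings → $6.57.
bell pepper + hummus: the both-tight solution has a negative serving — not a feasible corner.
bell pepper + quinoa with both tight: 2.353 servings and 2.235 servings → $5.97.
broccoli + hummus with both tight: 2.444 servings and 2.889 servings → $4.98.
broccoli + quinoa with both targets exact would need a negative amount; discard.
hummus + quinoa with both tight: 3.077 servings and 1.692 servings → $4.42.
The minimum over all feasible corners is $4.42.

$4.42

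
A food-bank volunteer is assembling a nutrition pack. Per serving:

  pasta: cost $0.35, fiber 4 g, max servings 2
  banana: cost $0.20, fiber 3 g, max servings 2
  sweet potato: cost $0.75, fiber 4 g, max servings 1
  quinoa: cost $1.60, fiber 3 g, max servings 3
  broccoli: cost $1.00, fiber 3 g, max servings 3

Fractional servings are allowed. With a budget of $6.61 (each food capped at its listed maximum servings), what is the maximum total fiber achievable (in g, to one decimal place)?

30.3 g

Fiber per dollar: banana 15, pasta 11.43, sweet potato 5.333, broccoli 3, quinoa 1.875.
Take 2 servings of banana: spends $0.40, +6.0 g fiber (running total 6.0 g).
Take 2 servings of pasta: spends $0.70, +8.0 g fiber (running total 14.0 g).
Take 1 serving of sweet potato: spends $0.75, +4.0 g fiber (running total 18.0 g).
Take 3 servings of broccoli: spends $3.00, +9.0 g fiber (running total 27.0 g).
Take 1.1 servings of quinoa: spends $1.76, +3.3 g fiber (running total 30.3 g).
Filling greedily by fiber-per-dollar is optimal for one linear limit, giving 30.3 g.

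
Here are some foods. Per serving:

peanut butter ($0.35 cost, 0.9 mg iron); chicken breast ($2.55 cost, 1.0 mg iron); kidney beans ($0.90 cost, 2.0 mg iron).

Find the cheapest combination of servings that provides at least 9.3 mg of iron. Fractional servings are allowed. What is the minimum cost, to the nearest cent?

$3.62

Cost per mg of iron: peanut butter $0.3889, kidney beans $0.4500, chicken breast $2.5500.
With no serving limits, use only peanut butter: 9.3 mg / 0.9 mg = 10.33 servings × $0.35 = $3.62.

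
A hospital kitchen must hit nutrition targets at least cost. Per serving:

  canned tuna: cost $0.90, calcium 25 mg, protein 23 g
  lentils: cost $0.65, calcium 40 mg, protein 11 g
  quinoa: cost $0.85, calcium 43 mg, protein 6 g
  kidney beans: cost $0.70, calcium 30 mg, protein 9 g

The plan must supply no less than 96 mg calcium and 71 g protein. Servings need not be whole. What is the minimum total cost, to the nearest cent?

The cheapest plan sits at a corner of the feasible region — with two constraints it uses at most two foods.
canned tuna only: max(96/25, 71/23) = 3.84 servings → $3.46.
lentils only: max(96/40, 71/11) = 6.455 servings → $4.20.
quinoa only: max(96/43, 71/6) = 11.83 servings → $10.06.
kidney beans only: max(96/30, 71/9) = 7.889 servings → $5.52.
canned tuna + lentils with both tight: 2.766 servings and 0.6713 servings → $2.93.
canned tuna + quinoa with both tight: 2.952 servings and 0.5161 servings → $3.10.
canned tuna + kidney beans with both tight: 2.723 servings and 0.9312 servings → $3.10.
lentils + quinoa with both targets exact would need a negative amount; discard.
lentils + kidney beans: the both-tight solution has a negative serving — not a feasible corner.
quinoa + kidney beans: the both-tight solution has a negative serving — not a feasible corner.
The minimum over all feasible corners is $2.93.

$2.93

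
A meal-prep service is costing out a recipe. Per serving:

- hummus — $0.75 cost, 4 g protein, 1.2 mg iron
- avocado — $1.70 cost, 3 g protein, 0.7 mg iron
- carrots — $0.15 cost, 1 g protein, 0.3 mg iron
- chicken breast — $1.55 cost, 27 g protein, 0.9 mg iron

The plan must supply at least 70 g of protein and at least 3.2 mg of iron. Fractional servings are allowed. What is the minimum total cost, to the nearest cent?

For a min-cost LP with two ≥-constraints, a basic feasible solution has at most two positive variables.
hummus only: max(70/4, 3.2/1.2) = 17.5 servings → $13.12.
avocado only: max(70/3, 3.2/0.7) = 23.33 servings → $39.67.
carrots only: max(70/1, 3.2/0.3) = 70 servings → $10.50.
chicken breast only: max(70/27, 3.2/0.9) = 3.556 servings → $5.51.
hummus + avocado with both targets exact would need a negative amount; discard.
hummus + carrots (both tight): parallel constraints — no distinct corner.
hummus + chicken breast with both tight: 0.8125 servings and 2.472 servings → $4.44.
avocado + carrots with both targets exact would need a negative amount; discard.
avocado + chicken breast with both tight: 1.444 servings and 2.432 servings → $6.23.
carrots + chicken breast with both tight: 3.25 servings and 2.472 servings → $4.32.
Cheapest feasible corner: $4.32.

$4.32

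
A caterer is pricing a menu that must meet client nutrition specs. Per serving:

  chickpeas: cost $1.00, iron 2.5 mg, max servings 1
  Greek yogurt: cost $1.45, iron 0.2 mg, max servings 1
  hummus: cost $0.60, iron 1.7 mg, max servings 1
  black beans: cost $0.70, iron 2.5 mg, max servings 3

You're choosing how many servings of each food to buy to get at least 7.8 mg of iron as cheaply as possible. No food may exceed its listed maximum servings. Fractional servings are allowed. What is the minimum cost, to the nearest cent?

Cost per mg of iron: black beans $0.2800, hummus $0.3529, chickpeas $0.4000, Greek yogurt $7.2500.
Take 3 servings of black beans: +7.5 mg iron for $2.10 (total $2.10, still need 0.3 mg).
Take 0.1765 servings of hummus: +0.3 mg iron for $0.11 (total $2.21, still need 0.0 mg).
Filling from the cheapest source first is optimal under one linear minimum: $2.21.

$2.21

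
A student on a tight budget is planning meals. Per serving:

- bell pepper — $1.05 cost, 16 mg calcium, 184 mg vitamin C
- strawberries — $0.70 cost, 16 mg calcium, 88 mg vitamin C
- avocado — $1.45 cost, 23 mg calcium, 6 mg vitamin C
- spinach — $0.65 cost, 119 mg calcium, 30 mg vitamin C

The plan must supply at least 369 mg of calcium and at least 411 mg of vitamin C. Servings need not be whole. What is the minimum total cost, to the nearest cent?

$3.72

bell pepper only: max(369/16, 411/184) = 23.06 servings → $24.22.
strawberries only: max(369/16, 411/88) = 23.06 servings → $16.14.
avocado only: max(369/23, 411/6) = 68.5 servings → $99.33.
spinach only: max(369/119, 411/30) = 13.7 servings → $8.90.
bell pepper + strawberries: intersection lies outside the first quadrant.
bell pepper + avocado with both tight: 1.75 servings and 14.83 servings → $23.34.
bell pepper + spinach with both tight: 1.767 servings and 2.863 servings → $3.72.
strawberries + avocado with both tight: 3.755 servings and 13.43 servings → $22.10.
strawberries + spinach with both tight: 3.787 servings and 2.592 servings → $4.34.
avocado + spinach with both targets exact would need a negative amount; discard.
So the least-cost plan costs $3.72.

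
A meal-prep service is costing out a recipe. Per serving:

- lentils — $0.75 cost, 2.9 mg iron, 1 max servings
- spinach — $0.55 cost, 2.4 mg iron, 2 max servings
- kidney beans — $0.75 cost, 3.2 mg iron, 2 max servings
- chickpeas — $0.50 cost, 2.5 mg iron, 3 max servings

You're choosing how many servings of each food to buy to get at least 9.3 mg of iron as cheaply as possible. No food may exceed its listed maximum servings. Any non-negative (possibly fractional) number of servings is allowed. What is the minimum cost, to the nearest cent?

Cost per mg of iron: chickpeas $0.2000, spinach $0.2292, kidney beans $0.2344, lentils $0.2586.
Take 3 servings of chickpeas: +7.5 mg iron for $1.50 (total $1.50, still need 1.8 mg).
Take 0.75 servings of spinach: +1.8 mg iron for $0.41 (total $1.91, still need 0.0 mg).
Filling from the cheapest source first is optimal under one linear minimum: $1.91.

$1.91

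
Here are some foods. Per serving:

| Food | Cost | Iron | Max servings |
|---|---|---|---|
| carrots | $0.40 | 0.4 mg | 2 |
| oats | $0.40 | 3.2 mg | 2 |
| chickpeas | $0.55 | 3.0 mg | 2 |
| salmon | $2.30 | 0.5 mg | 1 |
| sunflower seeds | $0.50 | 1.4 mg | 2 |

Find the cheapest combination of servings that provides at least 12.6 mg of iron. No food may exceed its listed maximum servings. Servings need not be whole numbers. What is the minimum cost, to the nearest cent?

$1.97

Cost per mg of iron: oats $0.1250, chickpeas $0.1833, sunflower seeds $0.3571, carrots $1.0000, salmon $4.6000.
Take 2 servings of oats: +6.4 mg iron for $0.80 (total $0.80, still need 6.2 mg).
Take 2 servings of chickpeas: +6.0 mg iron for $1.10 (total $1.90, still need 0.2 mg).
Take 0.1429 servings of sunflower seeds: +0.2 mg iron for $0.07 (total $1.97, still need 0.0 mg).
Greedy by cheapest-per-mg is optimal for a single linear constraint, so the minimum cost is $1.97.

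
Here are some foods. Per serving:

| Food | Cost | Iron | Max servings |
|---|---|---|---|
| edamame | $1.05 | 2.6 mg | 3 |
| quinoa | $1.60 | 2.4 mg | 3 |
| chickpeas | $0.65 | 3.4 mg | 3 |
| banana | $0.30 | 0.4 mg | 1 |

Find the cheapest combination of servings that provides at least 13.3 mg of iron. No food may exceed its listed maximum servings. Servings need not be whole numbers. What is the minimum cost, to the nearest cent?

Cost per mg of iron: chickpeas $0.1912, edamame $0.4038, quinoa $0.6667, banana $0.7500.
Take 3 servings of chickpeas: +10.2 mg iron for $1.95 (total $1.95, still need 3.1 mg).
Take 1.192 servings of edamame: +3.1 mg iron for $1.25 (total $3.20, still need 0.0 mg).
Greedy by cheapest-per-mg is optimal for a single linear constraint, so the minimum cost is $3.20.

$3.20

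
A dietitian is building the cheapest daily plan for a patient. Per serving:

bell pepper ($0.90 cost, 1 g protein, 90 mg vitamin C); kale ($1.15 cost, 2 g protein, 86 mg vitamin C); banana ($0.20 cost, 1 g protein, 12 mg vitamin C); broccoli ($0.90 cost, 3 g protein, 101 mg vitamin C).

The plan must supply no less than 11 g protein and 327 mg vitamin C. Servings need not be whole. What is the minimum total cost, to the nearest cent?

$3.10

A basic optimal solution has at most two foods positive. Try each food alone and each pair with both targets met exactly.
bell pepper only: max(11/1, 327/90) = 11 servings → $9.90.
kale only: max(11/2, 327/86) = 5.5 servings → $6.33.
banana only: max(11/1, 327/12) = 27.25 servings → $5.45.
broccoli only: max(11/3, 327/101) = 3.667 servings → $3.30.
bell pepper + kale: the both-tight solution has a negative serving — not a feasible corner.
bell pepper + banana with both tight: 2.5 servings and 8.5 servings → $3.95.
bell pepper + broccoli with both targets exact would need a negative amount; discard.
kale + banana with both tight: 3.145 servings and 4.71 servings → $4.56.
kale + broccoli: intersection lies outside the first quadrant.
banana + broccoli with both tight: 2 servings and 3 servings → $3.10.
Cheapest feasible corner: $3.10.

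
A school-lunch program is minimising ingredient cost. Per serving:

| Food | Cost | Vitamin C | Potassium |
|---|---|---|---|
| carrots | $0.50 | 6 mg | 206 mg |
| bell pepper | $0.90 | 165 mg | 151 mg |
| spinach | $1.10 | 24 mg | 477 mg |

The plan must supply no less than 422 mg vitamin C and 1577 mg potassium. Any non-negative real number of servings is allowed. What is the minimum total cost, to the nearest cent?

With two linear requirements the optimum uses one or two foods; enumerate the corners.
carrots only: max(422/6, 1577/206) = 70.33 servings → $35.17.
bell pepper only: max(422/165, 1577/151) = 10.44 servings → $9.40.
spinach only: max(422/24, 1577/477) = 17.58 servings → $19.34.
carrots + bell pepper with both tight: 5.939 servings and 2.342 servings → $5.08.
carrots + spinach with both targets exact would need a negative amount; discard.
bell pepper + spinach with both tight: 2.177 servings and 2.617 servings → $4.84.
The minimum over all feasible corners is $4.84.

$4.84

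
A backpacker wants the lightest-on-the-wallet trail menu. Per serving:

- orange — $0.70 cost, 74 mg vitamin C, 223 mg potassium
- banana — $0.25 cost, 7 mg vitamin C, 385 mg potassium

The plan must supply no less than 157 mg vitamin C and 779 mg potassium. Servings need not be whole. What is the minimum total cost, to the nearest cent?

$1.64

The cheapest plan sits at a corner of the feasible region — with two constraints it uses at most two foods.
orange only: max(157/74, 779/223) = 3.493 servings → $2.45.
banana only: max(157/7, 779/385) = 22.43 servings → $5.61.
orange + banana with both tight: 2.042 servings and 0.8405 servings → $1.64.
The minimum over all feasible corners is $1.64.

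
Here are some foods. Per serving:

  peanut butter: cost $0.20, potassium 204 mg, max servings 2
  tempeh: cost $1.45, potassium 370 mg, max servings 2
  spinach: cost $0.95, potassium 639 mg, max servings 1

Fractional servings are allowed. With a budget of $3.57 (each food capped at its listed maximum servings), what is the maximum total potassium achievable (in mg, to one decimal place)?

1613.5 mg

Potassium per dollar: peanut butter 1020, spinach 672.6, tempeh 255.2.
Take 2 servings of peanut butter: spends $0.40, +408.0 mg potassium (running total 408.0 mg).
Take 1 serving of spinach: spends $0.95, +639.0 mg potassium (running total 1047.0 mg).
Take 1.531 servings of tempeh: spends $2.22, +566.5 mg potassium (running total 1613.5 mg).
Greedy by best ratio exhausts the cost allowance optimally: 1613.5 mg.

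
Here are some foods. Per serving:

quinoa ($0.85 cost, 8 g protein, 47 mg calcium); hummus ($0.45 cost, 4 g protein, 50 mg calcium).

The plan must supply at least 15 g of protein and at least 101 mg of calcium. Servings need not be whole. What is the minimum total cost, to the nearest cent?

At the optimum either one food covers both requirements or two foods hit both targets exactly; no other combination can be cheaper.
quinoa only: max(15/8, 101/47) = 2.149 servings → $1.83.
hummus only: max(15/4, 101/50) = 3.75 servings → $1.69.
quinoa + hummus with both tight: 1.632 servings and 0.4858 servings → $1.61.
The minimum over all feasible corners is $1.61.

$1.61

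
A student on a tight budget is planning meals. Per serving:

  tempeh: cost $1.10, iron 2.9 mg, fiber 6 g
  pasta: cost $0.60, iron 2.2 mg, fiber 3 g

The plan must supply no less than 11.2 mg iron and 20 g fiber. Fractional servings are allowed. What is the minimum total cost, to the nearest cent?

This is a tiny linear program; its minimum lies at a vertex of the feasible set. List the vertices and price them.
tempeh only: max(11.2/2.9, 20/6) = 3.862 servings → $4.25.
pasta only: max(11.2/2.2, 20/3) = 6.667 servings → $4.00.
tempeh + pasta with both tight: 2.311 servings and 2.044 servings → $3.77.
So the least-cost plan costs $3.77.

$3.77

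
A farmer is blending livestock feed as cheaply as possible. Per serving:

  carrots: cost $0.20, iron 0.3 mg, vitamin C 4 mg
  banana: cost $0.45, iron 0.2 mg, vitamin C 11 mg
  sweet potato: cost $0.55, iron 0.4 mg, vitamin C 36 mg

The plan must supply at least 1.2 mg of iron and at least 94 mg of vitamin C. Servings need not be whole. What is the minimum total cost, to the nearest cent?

At the optimum either one food covers both requirements or two foods hit both targets exactly; no other combination can be cheaper.
carrots only: max(1.2/0.3, 94/4) = 23.5 servings → $4.70.
banana only: max(1.2/0.2, 94/11) = 8.545 servings → $3.85.
sweet potato only: max(1.2/0.4, 94/36) = 3 servings → $1.65.
carrots + banana: the both-tight solution has a negative serving — not a feasible corner.
carrots + sweet potato with both tight: 0.6087 servings and 2.543 servings → $1.52.
banana + sweet potato with both tight: 2 servings and 2 servings → $2.00.
So the least-cost plan costs $1.52.

$1.52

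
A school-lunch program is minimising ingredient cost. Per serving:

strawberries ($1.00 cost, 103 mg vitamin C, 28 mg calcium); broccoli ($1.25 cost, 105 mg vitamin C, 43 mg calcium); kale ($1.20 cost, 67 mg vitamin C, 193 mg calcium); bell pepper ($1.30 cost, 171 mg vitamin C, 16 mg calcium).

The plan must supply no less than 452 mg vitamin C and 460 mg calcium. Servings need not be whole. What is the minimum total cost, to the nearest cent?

Compare the cost at each extreme point of the feasible region.
strawberries only: max(452/103, 460/28) = 16.43 servings → $16.43.
broccoli only: max(452/105, 460/43) = 10.7 servings → $13.37.
kale only: max(452/67, 460/193) = 6.746 servings → $8.10.
bell pepper only: max(452/171, 460/16) = 28.75 servings → $37.38.
strawberries + broccoli: the both-tight solution has a negative serving — not a feasible corner.
strawberries + kale with both tight: 3.134 servings and 1.929 servings → $5.45.
strawberries + bell pepper with both targets exact would need a negative amount; discard.
broccoli + kale with both tight: 3.245 servings and 1.66 servings → $6.05.
broccoli + bell pepper: intersection lies outside the first quadrant.
kale + bell pepper with both tight: 2.237 servings and 1.767 servings → $4.98.
Cheapest feasible corner: $4.98.

$4.98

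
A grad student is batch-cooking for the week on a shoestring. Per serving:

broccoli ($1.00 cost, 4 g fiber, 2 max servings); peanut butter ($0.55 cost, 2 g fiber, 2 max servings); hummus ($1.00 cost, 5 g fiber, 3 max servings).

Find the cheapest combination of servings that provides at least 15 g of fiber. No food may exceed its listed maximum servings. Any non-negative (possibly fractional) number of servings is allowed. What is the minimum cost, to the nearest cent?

$3.00

Cost per g of fiber: hummus $0.2000, broccoli $0.2500, peanut butter $0.2750.
Take 3 servings of hummus: +15.0 g fiber for $3.00 (total $3.00, still need 0.0 g).
Greedy by cheapest-per-g is optimal for a single linear constraint, so the minimum cost is $3.00.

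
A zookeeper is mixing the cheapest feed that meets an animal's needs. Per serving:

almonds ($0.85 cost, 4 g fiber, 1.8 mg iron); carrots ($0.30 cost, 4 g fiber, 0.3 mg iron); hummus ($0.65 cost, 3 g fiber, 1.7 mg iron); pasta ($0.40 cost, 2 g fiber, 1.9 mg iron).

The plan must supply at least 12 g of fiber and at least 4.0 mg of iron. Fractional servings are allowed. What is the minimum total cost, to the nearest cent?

$1.34

Check every corner: each single food scaled to meet both minima, and each pair solved so both constraints bind.
almonds only: max(12/4, 4.0/1.8) = 3 servings → $2.55.
carrots only: max(12/4, 4.0/0.3) = 13.33 servings → $4.00.
hummus only: max(12/3, 4.0/1.7) = 4 servings → $2.60.
pasta only: max(12/2, 4.0/1.9) = 6 servings → $2.40.
almonds + carrots with both tight: 2.067 servings and 0.9333 servings → $2.04.
almonds + hummus: the both-tight solution has a negative serving — not a feasible corner.
almonds + pasta with both targets exact would need a negative amount; discard.
carrots + hummus with both tight: 1.424 servings and 2.102 servings → $1.79.
carrots + pasta with both tight: 2.114 servings and 1.771 servings → $1.34.
hummus + pasta with both targets exact would need a negative amount; discard.
So the least-cost plan costs $1.34.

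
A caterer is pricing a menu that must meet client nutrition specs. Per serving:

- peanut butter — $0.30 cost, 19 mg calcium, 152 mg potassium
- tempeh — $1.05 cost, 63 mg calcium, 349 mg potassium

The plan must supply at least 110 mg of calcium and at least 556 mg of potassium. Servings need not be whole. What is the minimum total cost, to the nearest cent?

At the optimum either one food covers both requirements or two foods hit both targets exactly; no other combination can be cheaper.
peanut butter only: max(110/19, 556/152) = 5.789 servings → $1.74.
tempeh only: max(110/63, 556/349) = 1.746 servings → $1.83.
peanut butter + tempeh: the both-tight solution has a negative serving — not a feasible corner.
The minimum over all feasible corners is $1.74.

$1.74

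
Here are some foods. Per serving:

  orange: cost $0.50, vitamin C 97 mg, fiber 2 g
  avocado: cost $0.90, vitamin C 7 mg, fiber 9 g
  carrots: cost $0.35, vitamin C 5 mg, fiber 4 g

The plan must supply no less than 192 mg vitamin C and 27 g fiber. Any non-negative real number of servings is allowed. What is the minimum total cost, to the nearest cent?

At the optimum either one food covers both requirements or two foods hit both targets exactly; no other combination can be cheaper.
orange only: max(192/97, 27/2) = 13.5 servings → $6.75.
avocado only: max(192/7, 27/9) = 27.43 servings → $24.69.
carrots only: max(192/5, 27/4) = 38.4 servings → $13.44.
orange + avocado with both tight: 1.792 servings and 2.602 servings → $3.24.
orange + carrots with both tight: 1.675 servings and 5.913 servings → $2.91.
avocado + carrots: intersection lies outside the first quadrant.
The minimum over all feasible corners is $2.91.

$2.91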